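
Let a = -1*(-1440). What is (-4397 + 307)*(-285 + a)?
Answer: -4723950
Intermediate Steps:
a = 1440
(-4397 + 307)*(-285 + a) = (-4397 + 307)*(-285 + 1440) = -4090*1155 = -4723950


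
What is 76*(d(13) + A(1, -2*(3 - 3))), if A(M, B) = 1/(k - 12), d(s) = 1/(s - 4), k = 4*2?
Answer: -95/9 ≈ -10.556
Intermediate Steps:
k = 8
d(s) = 1/(-4 + s)
A(M, B) = -¼ (A(M, B) = 1/(8 - 12) = 1/(-4) = -¼)
76*(d(13) + A(1, -2*(3 - 3))) = 76*(1/(-4 + 13) - ¼) = 76*(1/9 - ¼) = 76*(⅑ - ¼) = 76*(-5/36) = -95/9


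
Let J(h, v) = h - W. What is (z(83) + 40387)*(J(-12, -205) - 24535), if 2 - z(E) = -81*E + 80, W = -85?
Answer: -1150496784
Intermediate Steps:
z(E) = -78 + 81*E (z(E) = 2 - (-81*E + 80) = 2 - (80 - 81*E) = 2 + (-80 + 81*E) = -78 + 81*E)
J(h, v) = 85 + h (J(h, v) = h - 1*(-85) = h + 85 = 85 + h)
(z(83) + 40387)*(J(-12, -205) - 24535) = ((-78 + 81*83) + 40387)*((85 - 12) - 24535) = ((-78 + 6723) + 40387)*(73 - 24535) = (6645 + 40387)*(-24462) = 47032*(-24462) = -1150496784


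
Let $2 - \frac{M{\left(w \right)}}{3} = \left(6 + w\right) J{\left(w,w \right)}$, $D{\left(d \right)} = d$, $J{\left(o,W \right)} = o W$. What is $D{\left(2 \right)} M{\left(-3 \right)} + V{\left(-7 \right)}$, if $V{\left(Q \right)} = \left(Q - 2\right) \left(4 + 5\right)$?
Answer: $-231$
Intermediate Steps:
$J{\left(o,W \right)} = W o$
$V{\left(Q \right)} = -18 + 9 Q$ ($V{\left(Q \right)} = \left(-2 + Q\right) 9 = -18 + 9 Q$)
$M{\left(w \right)} = 6 - 3 w^{2} \left(6 + w\right)$ ($M{\left(w \right)} = 6 - 3 \left(6 + w\right) w w = 6 - 3 \left(6 + w\right) w^{2} = 6 - 3 w^{2} \left(6 + w\right)$)
$D{\left(2 \right)} M{\left(-3 \right)} + V{\left(-7 \right)} = 2 \left(6 - 18 \left(-3\right)^{2} - 3 \left(-3\right)^{3}\right) + \left(-18 + 9 \left(-7\right)\right) = 2 \left(6 - 162 - -81\right) - 81 = 2 \left(6 - 162 + 81\right) - 81 = 2 \left(-75\right) - 81 = -150 - 81 = -231$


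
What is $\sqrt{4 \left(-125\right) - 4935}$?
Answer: $i \sqrt{5435} \approx 73.722 i$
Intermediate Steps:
$\sqrt{4 \left(-125\right) - 4935} = \sqrt{-500 - 4935} = \sqrt{-5435} = i \sqrt{5435}$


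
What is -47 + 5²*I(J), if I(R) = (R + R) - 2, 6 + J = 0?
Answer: -397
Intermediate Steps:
J = -6 (J = -6 + 0 = -6)
I(R) = -2 + 2*R (I(R) = 2*R - 2 = -2 + 2*R)
-47 + 5²*I(J) = -47 + 5²*(-2 + 2*(-6)) = -47 + 25*(-2 - 12) = -47 + 25*(-14) = -47 - 350 = -397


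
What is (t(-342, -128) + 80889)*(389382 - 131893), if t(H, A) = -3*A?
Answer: 20926903497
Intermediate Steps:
(t(-342, -128) + 80889)*(389382 - 131893) = (-3*(-128) + 80889)*(389382 - 131893) = (384 + 80889)*257489 = 81273*257489 = 20926903497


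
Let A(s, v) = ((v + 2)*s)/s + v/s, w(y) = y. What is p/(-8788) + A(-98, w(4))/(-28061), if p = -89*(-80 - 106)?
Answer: -11382067001/6041701666 ≈ -1.8839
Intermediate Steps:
A(s, v) = 2 + v + v/s (A(s, v) = ((2 + v)*s)/s + v/s = (s*(2 + v))/s + v/s = (2 + v) + v/s = 2 + v + v/s)
p = 16554 (p = -89*(-186) = 16554)
p/(-8788) + A(-98, w(4))/(-28061) = 16554/(-8788) + (2 + 4 + 4/(-98))/(-28061) = 16554*(-1/8788) + (2 + 4 + 4*(-1/98))*(-1/28061) = -8277/4394 + (2 + 4 - 2/49)*(-1/28061) = -8277/4394 + (292/49)*(-1/28061) = -8277/4394 - 292/1374989 = -11382067001/6041701666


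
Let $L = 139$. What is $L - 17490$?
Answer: $-17351$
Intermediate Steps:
$L - 17490 = 139 - 17490 = -17351$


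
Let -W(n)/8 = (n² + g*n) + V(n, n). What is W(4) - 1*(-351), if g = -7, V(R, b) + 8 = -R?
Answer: 543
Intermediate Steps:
V(R, b) = -8 - R
W(n) = 64 - 8*n² + 64*n (W(n) = -8*((n² - 7*n) + (-8 - n)) = -8*(-8 + n² - 8*n) = 64 - 8*n² + 64*n)
W(4) - 1*(-351) = (64 - 8*4² + 64*4) - 1*(-351) = (64 - 8*16 + 256) + 351 = (64 - 128 + 256) + 351 = 192 + 351 = 543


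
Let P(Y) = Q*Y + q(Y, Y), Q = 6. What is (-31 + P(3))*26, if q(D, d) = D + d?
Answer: -182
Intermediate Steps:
P(Y) = 8*Y (P(Y) = 6*Y + (Y + Y) = 6*Y + 2*Y = 8*Y)
(-31 + P(3))*26 = (-31 + 8*3)*26 = (-31 + 24)*26 = -7*26 = -182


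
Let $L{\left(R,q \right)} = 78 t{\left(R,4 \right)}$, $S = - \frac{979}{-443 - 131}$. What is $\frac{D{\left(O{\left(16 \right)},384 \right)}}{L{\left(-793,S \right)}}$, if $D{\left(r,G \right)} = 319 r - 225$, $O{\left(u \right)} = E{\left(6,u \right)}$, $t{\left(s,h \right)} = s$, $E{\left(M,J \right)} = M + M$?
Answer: $- \frac{1201}{20618} \approx -0.05825$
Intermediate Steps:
$E{\left(M,J \right)} = 2 M$
$O{\left(u \right)} = 12$ ($O{\left(u \right)} = 2 \cdot 6 = 12$)
$D{\left(r,G \right)} = -225 + 319 r$
$S = \frac{979}{574}$ ($S = - \frac{979}{-443 - 131} = - \frac{979}{-574} = \left(-979\right) \left(- \frac{1}{574}\right) = \frac{979}{574} \approx 1.7056$)
$L{\left(R,q \right)} = 78 R$
$\frac{D{\left(O{\left(16 \right)},384 \right)}}{L{\left(-793,S \right)}} = \frac{-225 + 319 \cdot 12}{78 \left(-793\right)} = \frac{-225 + 3828}{-61854} = 3603 \left(- \frac{1}{61854}\right) = - \frac{1201}{20618}$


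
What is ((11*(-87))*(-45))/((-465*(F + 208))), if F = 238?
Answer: -2871/13826 ≈ -0.20765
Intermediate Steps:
((11*(-87))*(-45))/((-465*(F + 208))) = ((11*(-87))*(-45))/((-465*(238 + 208))) = (-957*(-45))/((-465*446)) = 43065/(-207390) = 43065*(-1/207390) = -2871/13826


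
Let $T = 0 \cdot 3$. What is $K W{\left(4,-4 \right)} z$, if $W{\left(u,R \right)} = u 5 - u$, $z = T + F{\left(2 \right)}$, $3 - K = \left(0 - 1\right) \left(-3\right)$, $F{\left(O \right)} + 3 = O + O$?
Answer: $0$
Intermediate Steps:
$F{\left(O \right)} = -3 + 2 O$ ($F{\left(O \right)} = -3 + \left(O + O\right) = -3 + 2 O$)
$T = 0$
$K = 0$ ($K = 3 - \left(0 - 1\right) \left(-3\right) = 3 - \left(-1\right) \left(-3\right) = 3 - 3 = 0$)
$z = 1$ ($z = 0 + \left(-3 + 2 \cdot 2\right) = 0 + \left(-3 + 4\right) = 0 + 1 = 1$)
$W{\left(u,R \right)} = 4 u$ ($W{\left(u,R \right)} = 5 u - u = 4 u$)
$K W{\left(4,-4 \right)} z = 0 \cdot 4 \cdot 4 \cdot 1 = 0 \cdot 16 \cdot 1 = 0 \cdot 1 = 0$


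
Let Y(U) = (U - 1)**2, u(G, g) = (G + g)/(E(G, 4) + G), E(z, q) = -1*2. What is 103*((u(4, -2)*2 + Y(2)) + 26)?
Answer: 2987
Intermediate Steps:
E(z, q) = -2
u(G, g) = (G + g)/(-2 + G)
Y(U) = (-1 + U)**2
103*((u(4, -2)*2 + Y(2)) + 26) = 103*((((4 - 2)/(-2 + 4))*2 + (-1 + 2)**2) + 26) = 103*(((2/2)*2 + 1**2) + 26) = 103*((((1/2)*2)*2 + 1) + 26) = 103*((1*2 + 1) + 26) = 103*((2 + 1) + 26) = 103*(3 + 26) = 103*29 = 2987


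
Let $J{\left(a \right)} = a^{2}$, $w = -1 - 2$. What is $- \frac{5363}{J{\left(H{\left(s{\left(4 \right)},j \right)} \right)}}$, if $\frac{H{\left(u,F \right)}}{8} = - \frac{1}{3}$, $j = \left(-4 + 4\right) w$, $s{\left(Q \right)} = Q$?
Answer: $- \frac{48267}{64} \approx -754.17$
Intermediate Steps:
$w = -3$
$j = 0$ ($j = \left(-4 + 4\right) \left(-3\right) = 0 \left(-3\right) = 0$)
$H{\left(u,F \right)} = - \frac{8}{3}$ ($H{\left(u,F \right)} = 8 \left(- \frac{1}{3}\right) = - \frac{8}{3}$)
$- \frac{5363}{J{\left(H{\left(s{\left(4 \right)},j \right)} \right)}} = - \frac{5363}{\left(- \frac{8}{3}\right)^{2}} = - \frac{5363}{\frac{64}{9}} = \left(-5363\right) \frac{9}{64} = - \frac{48267}{64}$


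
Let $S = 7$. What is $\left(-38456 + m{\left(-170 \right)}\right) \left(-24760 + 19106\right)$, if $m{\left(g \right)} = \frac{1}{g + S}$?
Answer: $\frac{35441132166}{163} \approx 2.1743 \cdot 10^{8}$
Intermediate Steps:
$m{\left(g \right)} = \frac{1}{7 + g}$ ($m{\left(g \right)} = \frac{1}{g + 7} = \frac{1}{7 + g}$)
$\left(-38456 + m{\left(-170 \right)}\right) \left(-24760 + 19106\right) = \left(-38456 + \frac{1}{7 - 170}\right) \left(-24760 + 19106\right) = \left(-38456 + \frac{1}{-163}\right) \left(-5654\right) = \left(-38456 - \frac{1}{163}\right) \left(-5654\right) = \left(- \frac{6268329}{163}\right) \left(-5654\right) = \frac{35441132166}{163}$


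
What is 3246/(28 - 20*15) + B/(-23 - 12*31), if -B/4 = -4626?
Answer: -3157629/53720 ≈ -58.779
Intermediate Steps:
B = 18504 (B = -4*(-4626) = 18504)
3246/(28 - 20*15) + B/(-23 - 12*31) = 3246/(28 - 20*15) + 18504/(-23 - 12*31) = 3246/(28 - 300) + 18504/(-23 - 372) = 3246/(-272) + 18504/(-395) = 3246*(-1/272) + 18504*(-1/395) = -1623/136 - 18504/395 = -3157629/53720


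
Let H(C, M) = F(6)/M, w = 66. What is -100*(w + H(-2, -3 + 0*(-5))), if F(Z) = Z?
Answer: -6400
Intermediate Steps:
H(C, M) = 6/M
-100*(w + H(-2, -3 + 0*(-5))) = -100*(66 + 6/(-3 + 0*(-5))) = -100*(66 + 6/(-3 + 0)) = -100*(66 + 6/(-3)) = -100*(66 + 6*(-⅓)) = -100*(66 - 2) = -100*64 = -6400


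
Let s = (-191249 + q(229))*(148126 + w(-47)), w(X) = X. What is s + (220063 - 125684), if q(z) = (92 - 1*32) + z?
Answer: -28277071461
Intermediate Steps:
q(z) = 60 + z (q(z) = (92 - 32) + z = 60 + z)
s = -28277165840 (s = (-191249 + (60 + 229))*(148126 - 47) = (-191249 + 289)*148079 = -190960*148079 = -28277165840)
s + (220063 - 125684) = -28277165840 + (220063 - 125684) = -28277165840 + 94379 = -28277071461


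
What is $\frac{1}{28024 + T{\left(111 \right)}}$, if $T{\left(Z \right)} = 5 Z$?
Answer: $\frac{1}{28579} \approx 3.4991 \cdot 10^{-5}$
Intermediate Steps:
$\frac{1}{28024 + T{\left(111 \right)}} = \frac{1}{28024 + 5 \cdot 111} = \frac{1}{28024 + 555} = \frac{1}{28579}$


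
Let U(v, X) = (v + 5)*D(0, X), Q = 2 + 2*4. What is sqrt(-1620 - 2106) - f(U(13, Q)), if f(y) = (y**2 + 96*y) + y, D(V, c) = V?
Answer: 9*I*sqrt(46) ≈ 61.041*I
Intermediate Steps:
Q = 10 (Q = 2 + 8 = 10)
U(v, X) = 0 (U(v, X) = (v + 5)*0 = (5 + v)*0 = 0)
f(y) = y**2 + 97*y
sqrt(-1620 - 2106) - f(U(13, Q)) = sqrt(-1620 - 2106) - 0*(97 + 0) = sqrt(-3726) - 0*97 = 9*I*sqrt(46) - 1*0 = 9*I*sqrt(46) + 0 = 9*I*sqrt(46)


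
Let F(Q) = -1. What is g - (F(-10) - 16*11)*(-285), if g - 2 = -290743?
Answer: -341186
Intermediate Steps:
g = -290741 (g = 2 - 290743 = -290741)
g - (F(-10) - 16*11)*(-285) = -290741 - (-1 - 16*11)*(-285) = -290741 - (-1 - 176)*(-285) = -290741 - (-177)*(-285) = -290741 - 1*50445 = -290741 - 50445 = -341186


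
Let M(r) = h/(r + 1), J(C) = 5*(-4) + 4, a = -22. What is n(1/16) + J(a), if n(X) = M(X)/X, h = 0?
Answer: -16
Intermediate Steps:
J(C) = -16 (J(C) = -20 + 4 = -16)
M(r) = 0 (M(r) = 0/(r + 1) = 0/(1 + r) = 0)
n(X) = 0 (n(X) = 0/X = 0)
n(1/16) + J(a) = 0 - 16 = -16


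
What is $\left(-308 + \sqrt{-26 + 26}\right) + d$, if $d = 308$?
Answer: $0$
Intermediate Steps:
$\left(-308 + \sqrt{-26 + 26}\right) + d = \left(-308 + \sqrt{-26 + 26}\right) + 308 = \left(-308 + \sqrt{0}\right) + 308 = \left(-308 + 0\right) + 308 = -308 + 308 = 0$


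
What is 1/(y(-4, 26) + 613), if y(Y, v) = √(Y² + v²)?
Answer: 613/375077 - 2*√173/375077 ≈ 0.0015642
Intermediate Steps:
1/(y(-4, 26) + 613) = 1/(√((-4)² + 26²) + 613) = 1/(√(16 + 676) + 613) = 1/(√692 + 613) = 1/(2*√173 + 613) = 1/(613 + 2*√173)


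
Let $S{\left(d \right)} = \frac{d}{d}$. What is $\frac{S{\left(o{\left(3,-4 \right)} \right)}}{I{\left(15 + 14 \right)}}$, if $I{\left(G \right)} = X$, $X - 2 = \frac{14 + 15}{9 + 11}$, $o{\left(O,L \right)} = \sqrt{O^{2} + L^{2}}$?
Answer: $\frac{20}{69} \approx 0.28986$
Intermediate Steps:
$o{\left(O,L \right)} = \sqrt{L^{2} + O^{2}}$
$S{\left(d \right)} = 1$
$X = \frac{69}{20}$ ($X = 2 + \frac{14 + 15}{9 + 11} = 2 + \frac{29}{20} = \frac{69}{20} \approx 3.45$)
$I{\left(G \right)} = \frac{69}{20}$
$\frac{S{\left(o{\left(3,-4 \right)} \right)}}{I{\left(15 + 14 \right)}} = 1 \frac{1}{\frac{69}{20}} = 1 \cdot \frac{20}{69} = \frac{20}{69}$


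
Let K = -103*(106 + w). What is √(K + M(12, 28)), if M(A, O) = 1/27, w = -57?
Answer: 2*I*√102201/9 ≈ 71.042*I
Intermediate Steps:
M(A, O) = 1/27
K = -5047 (K = -103*(106 - 57) = -103*49 = -5047)
√(K + M(12, 28)) = √(-5047 + 1/27) = √(-136268/27) = 2*I*√102201/9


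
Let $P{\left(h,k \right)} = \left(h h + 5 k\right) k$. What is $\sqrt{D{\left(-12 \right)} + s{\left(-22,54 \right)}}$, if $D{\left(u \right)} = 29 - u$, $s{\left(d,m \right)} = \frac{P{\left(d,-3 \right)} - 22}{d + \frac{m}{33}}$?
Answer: $\frac{3 \sqrt{38738}}{56} \approx 10.544$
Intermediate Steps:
$P{\left(h,k \right)} = k \left(h^{2} + 5 k\right)$ ($P{\left(h,k \right)} = \left(h^{2} + 5 k\right) k = k \left(h^{2} + 5 k\right)$)
$s{\left(d,m \right)} = \frac{23 - 3 d^{2}}{d + \frac{m}{33}}$ ($s{\left(d,m \right)} = \frac{- 3 \left(d^{2} + 5 \left(-3\right)\right) - 22}{d + \frac{m}{33}} = \frac{- 3 \left(d^{2} - 15\right) - 22}{d + m \frac{1}{33}} = \frac{- 3 \left(-15 + d^{2}\right) - 22}{d + \frac{m}{33}} = \frac{\left(45 - 3 d^{2}\right) - 22}{d + \frac{m}{33}} = \frac{23 - 3 d^{2}}{d + \frac{m}{33}}$)
$\sqrt{D{\left(-12 \right)} + s{\left(-22,54 \right)}} = \sqrt{\left(29 - -12\right) + \frac{33 \left(23 - 3 \left(-22\right)^{2}\right)}{54 + 33 \left(-22\right)}} = \sqrt{\left(29 + 12\right) + \frac{33 \left(23 - 1452\right)}{54 - 726}} = \sqrt{41 + \frac{33 \left(23 - 1452\right)}{-672}} = \sqrt{41 + 33 \left(- \frac{1}{672}\right) \left(-1429\right)} = \sqrt{41 + \frac{15719}{224}} = \sqrt{\frac{24903}{224}} = \frac{3 \sqrt{38738}}{56}$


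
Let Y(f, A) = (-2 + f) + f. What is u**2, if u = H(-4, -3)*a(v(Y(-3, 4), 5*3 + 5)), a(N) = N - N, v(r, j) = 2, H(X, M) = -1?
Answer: 0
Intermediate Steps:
Y(f, A) = -2 + 2*f
a(N) = 0
u = 0 (u = -1*0 = 0)
u**2 = 0**2 = 0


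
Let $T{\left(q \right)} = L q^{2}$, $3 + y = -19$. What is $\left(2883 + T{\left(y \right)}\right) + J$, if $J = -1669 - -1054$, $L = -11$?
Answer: $-3056$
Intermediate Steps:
$y = -22$ ($y = -3 - 19 = -22$)
$T{\left(q \right)} = - 11 q^{2}$
$J = -615$ ($J = -1669 + 1054 = -615$)
$\left(2883 + T{\left(y \right)}\right) + J = \left(2883 - 11 \left(-22\right)^{2}\right) - 615 = \left(2883 - 5324\right) - 615 = -2441 - 615 = -3056$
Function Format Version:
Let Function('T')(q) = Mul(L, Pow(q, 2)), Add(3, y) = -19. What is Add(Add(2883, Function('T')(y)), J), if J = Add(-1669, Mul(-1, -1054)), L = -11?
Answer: -3056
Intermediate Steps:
y = -22 (y = Add(-3, -19) = -22)
Function('T')(q) = Mul(-11, Pow(q, 2))
J = -615 (J = Add(-1669, 1054) = -615)
Add(Add(2883, Function('T')(y)), J) = Add(Add(2883, Mul(-11, Pow(-22, 2))), -615) = Add(Add(2883, Mul(-11, 484)), -615) = Add(Add(2883, -5324), -615) = Add(-2441, -615) = -3056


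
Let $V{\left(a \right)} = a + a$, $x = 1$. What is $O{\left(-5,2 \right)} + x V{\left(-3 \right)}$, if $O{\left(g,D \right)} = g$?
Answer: $-11$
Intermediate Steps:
$V{\left(a \right)} = 2 a$
$O{\left(-5,2 \right)} + x V{\left(-3 \right)} = -5 + 1 \cdot 2 \left(-3\right) = -5 + 1 \left(-6\right) = -5 - 6 = -11$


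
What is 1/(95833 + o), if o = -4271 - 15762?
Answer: 1/75800 ≈ 1.3193e-5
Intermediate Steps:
o = -20033
1/(95833 + o) = 1/(95833 - 20033) = 1/75800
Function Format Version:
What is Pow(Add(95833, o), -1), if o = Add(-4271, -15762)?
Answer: Rational(1, 75800) ≈ 1.3193e-5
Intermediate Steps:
o = -20033
Pow(Add(95833, o), -1) = Pow(Add(95833, -20033), -1) = Pow(75800, -1) = Rational(1, 75800)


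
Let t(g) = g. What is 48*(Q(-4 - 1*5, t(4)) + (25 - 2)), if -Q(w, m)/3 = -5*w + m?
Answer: -5952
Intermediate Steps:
Q(w, m) = -3*m + 15*w (Q(w, m) = -3*(-5*w + m) = -3*(m - 5*w) = -3*m + 15*w)
48*(Q(-4 - 1*5, t(4)) + (25 - 2)) = 48*((-3*4 + 15*(-4 - 1*5)) + (25 - 2)) = 48*((-12 + 15*(-4 - 5)) + 23) = 48*((-12 + 15*(-9)) + 23) = 48*((-12 - 135) + 23) = 48*(-147 + 23) = 48*(-124) = -5952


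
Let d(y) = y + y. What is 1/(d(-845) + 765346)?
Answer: 1/763656 ≈ 1.3095e-6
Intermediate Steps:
d(y) = 2*y
1/(d(-845) + 765346) = 1/(2*(-845) + 765346) = 1/(-1690 + 765346) = 1/763656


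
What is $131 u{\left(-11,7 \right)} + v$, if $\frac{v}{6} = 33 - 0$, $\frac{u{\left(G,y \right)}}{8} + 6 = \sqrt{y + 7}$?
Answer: $-6090 + 1048 \sqrt{14} \approx -2168.7$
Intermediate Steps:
$u{\left(G,y \right)} = -48 + 8 \sqrt{7 + y}$ ($u{\left(G,y \right)} = -48 + 8 \sqrt{y + 7} = -48 + 8 \sqrt{7 + y}$)
$v = 198$ ($v = 6 \left(33 - 0\right) = 6 \left(33 + 0\right) = 6 \cdot 33 = 198$)
$131 u{\left(-11,7 \right)} + v = 131 \left(-48 + 8 \sqrt{7 + 7}\right) + 198 = 131 \left(-48 + 8 \sqrt{14}\right) + 198 = \left(-6288 + 1048 \sqrt{14}\right) + 198 = -6090 + 1048 \sqrt{14}$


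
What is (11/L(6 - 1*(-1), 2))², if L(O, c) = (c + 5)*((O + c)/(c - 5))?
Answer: 121/441 ≈ 0.27438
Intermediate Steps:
L(O, c) = (5 + c)*(O + c)/(-5 + c) (L(O, c) = (5 + c)*((O + c)/(-5 + c)) = (5 + c)*(O + c)/(-5 + c))
(11/L(6 - 1*(-1), 2))² = (11/(((2² + 5*(6 - 1*(-1)) + 5*2 + (6 - 1*(-1))*2)/(-5 + 2))))² = (11/(((4 + 5*(6 + 1) + 10 + (6 + 1)*2)/(-3))))² = (11/((-(4 + 5*7 + 10 + 7*2)/3)))² = (11/((-(4 + 35 + 10 + 14)/3)))² = (11/((-⅓*63)))² = (11/(-21))² = (11*(-1/21))² = (-11/21)² = 121/441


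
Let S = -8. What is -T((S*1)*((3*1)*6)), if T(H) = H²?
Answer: -20736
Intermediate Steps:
-T((S*1)*((3*1)*6)) = -((-8*1)*((3*1)*6))² = -(-24*6)² = -(-8*18)² = -1*(-144)² = -1*20736 = -20736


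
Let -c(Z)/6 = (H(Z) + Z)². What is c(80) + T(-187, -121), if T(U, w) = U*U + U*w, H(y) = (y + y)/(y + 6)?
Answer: 32152604/1849 ≈ 17389.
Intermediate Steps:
H(y) = 2*y/(6 + y) (H(y) = (2*y)/(6 + y) = 2*y/(6 + y))
c(Z) = -6*(Z + 2*Z/(6 + Z))² (c(Z) = -6*(2*Z/(6 + Z) + Z)² = -6*(Z + 2*Z/(6 + Z))²)
T(U, w) = U² + U*w
c(80) + T(-187, -121) = -6*80²*(8 + 80)²/(6 + 80)² - 187*(-187 - 121) = -6*6400*88²/86² - 187*(-308) = -6*6400*1/7396*7744 + 57596 = -74342400/1849 + 57596 = 32152604/1849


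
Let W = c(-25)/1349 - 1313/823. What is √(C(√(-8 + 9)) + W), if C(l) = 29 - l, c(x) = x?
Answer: 4*√2032724606343/1110227 ≈ 5.1367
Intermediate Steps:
W = -1791812/1110227 (W = -25/1349 - 1313/823 = -1791812/1110227 ≈ -1.6139)
√(C(√(-8 + 9)) + W) = √((29 - √(-8 + 9)) - 1791812/1110227) = √((29 - √1) - 1791812/1110227) = √((29 - 1*1) - 1791812/1110227) = √((29 - 1) - 1791812/1110227) = √(28 - 1791812/1110227) = √(29294544/1110227) = 4*√2032724606343/1110227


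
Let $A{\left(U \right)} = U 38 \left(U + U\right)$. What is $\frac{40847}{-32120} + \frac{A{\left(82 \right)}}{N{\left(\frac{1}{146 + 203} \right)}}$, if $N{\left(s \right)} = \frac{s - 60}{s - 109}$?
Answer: $\frac{624391161779867}{672560680} \approx 9.2838 \cdot 10^{5}$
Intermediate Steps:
$N{\left(s \right)} = \frac{-60 + s}{-109 + s}$
$A{\left(U \right)} = 76 U^{2}$ ($A{\left(U \right)} = 38 U 2 U = 76 U^{2}$)
$\frac{40847}{-32120} + \frac{A{\left(82 \right)}}{N{\left(\frac{1}{146 + 203} \right)}} = \frac{40847}{-32120} + \frac{76 \cdot 82^{2}}{\frac{1}{-109 + \frac{1}{146 + 203}} \left(-60 + \frac{1}{146 + 203}\right)} = 40847 \left(- \frac{1}{32120}\right) + \frac{76 \cdot 6724}{\frac{1}{-109 + \frac{1}{349}} \left(-60 + \frac{1}{349}\right)} = - \frac{40847}{32120} + \frac{511024}{\frac{1}{-109 + \frac{1}{349}} \left(-60 + \frac{1}{349}\right)} = - \frac{40847}{32120} + \frac{511024}{\frac{1}{- \frac{38040}{349}} \left(- \frac{20939}{349}\right)} = - \frac{40847}{32120} + \frac{511024}{\left(- \frac{349}{38040}\right) \left(- \frac{20939}{349}\right)} = - \frac{40847}{32120} + \frac{511024}{\frac{20939}{38040}} = - \frac{40847}{32120} + 511024 \cdot \frac{38040}{20939} = - \frac{40847}{32120} + \frac{19439352960}{20939} = \frac{624391161779867}{672560680}$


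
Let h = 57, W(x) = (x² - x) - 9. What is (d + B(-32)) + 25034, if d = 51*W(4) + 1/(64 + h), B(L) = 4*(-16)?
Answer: 3039884/121 ≈ 25123.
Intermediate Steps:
B(L) = -64
W(x) = -9 + x² - x
d = 18514/121 (d = 51*(-9 + 4² - 1*4) + 1/(64 + 57) = 51*(-9 + 16 - 4) + 1/121 = 51*3 + 1/121 = 153 + 1/121 = 18514/121 ≈ 153.01)
(d + B(-32)) + 25034 = (18514/121 - 64) + 25034 = 10770/121 + 25034 = 3039884/121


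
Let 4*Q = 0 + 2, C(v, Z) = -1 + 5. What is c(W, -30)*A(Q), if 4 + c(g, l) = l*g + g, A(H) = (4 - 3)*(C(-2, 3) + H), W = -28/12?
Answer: 573/2 ≈ 286.50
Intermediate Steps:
W = -7/3 (W = -28*1/12 = -7/3 ≈ -2.3333)
C(v, Z) = 4
Q = ½ (Q = (0 + 2)/4 = (¼)*2 = ½ ≈ 0.50000)
A(H) = 4 + H (A(H) = (4 - 3)*(4 + H) = 1*(4 + H) = 4 + H)
c(g, l) = -4 + g + g*l (c(g, l) = -4 + (l*g + g) = -4 + (g*l + g) = -4 + (g + g*l) = -4 + g + g*l)
c(W, -30)*A(Q) = (-4 - 7/3 - 7/3*(-30))*(4 + ½) = (-4 - 7/3 + 70)*(9/2) = (191/3)*(9/2) = 573/2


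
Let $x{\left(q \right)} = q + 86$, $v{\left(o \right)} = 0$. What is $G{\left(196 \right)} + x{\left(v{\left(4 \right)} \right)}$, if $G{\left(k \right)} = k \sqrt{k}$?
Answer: $2830$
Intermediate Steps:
$x{\left(q \right)} = 86 + q$
$G{\left(k \right)} = k^{\frac{3}{2}}$
$G{\left(196 \right)} + x{\left(v{\left(4 \right)} \right)} = 196^{\frac{3}{2}} + \left(86 + 0\right) = 2744 + 86 = 2830$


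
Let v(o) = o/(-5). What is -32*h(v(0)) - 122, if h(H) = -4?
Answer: 6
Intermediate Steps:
v(o) = -o/5 (v(o) = o*(-⅕) = -o/5)
-32*h(v(0)) - 122 = -32*(-4) - 122 = 128 - 122 = 6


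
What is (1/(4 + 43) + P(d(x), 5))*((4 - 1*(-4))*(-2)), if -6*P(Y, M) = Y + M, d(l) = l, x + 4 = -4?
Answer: -392/47 ≈ -8.3404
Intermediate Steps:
x = -8 (x = -4 - 4 = -8)
P(Y, M) = -M/6 - Y/6 (P(Y, M) = -(Y + M)/6 = -(M + Y)/6 = -M/6 - Y/6)
(1/(4 + 43) + P(d(x), 5))*((4 - 1*(-4))*(-2)) = (1/(4 + 43) + (-⅙*5 - ⅙*(-8)))*((4 - 1*(-4))*(-2)) = (1/47 + (-⅚ + 4/3))*((4 + 4)*(-2)) = (1/47 + ½)*(8*(-2)) = (49/94)*(-16) = -392/47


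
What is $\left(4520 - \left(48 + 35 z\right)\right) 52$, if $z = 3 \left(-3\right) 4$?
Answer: $298064$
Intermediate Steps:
$z = -36$ ($z = \left(-9\right) 4 = -36$)
$\left(4520 - \left(48 + 35 z\right)\right) 52 = \left(4520 - \left(48 + 35 \left(-36\right)\right)\right) 52 = \left(4520 - \left(48 - 1260\right)\right) 52 = \left(4520 - -1212\right) 52 = \left(4520 + 1212\right) 52 = 5732 \cdot 52 = 298064$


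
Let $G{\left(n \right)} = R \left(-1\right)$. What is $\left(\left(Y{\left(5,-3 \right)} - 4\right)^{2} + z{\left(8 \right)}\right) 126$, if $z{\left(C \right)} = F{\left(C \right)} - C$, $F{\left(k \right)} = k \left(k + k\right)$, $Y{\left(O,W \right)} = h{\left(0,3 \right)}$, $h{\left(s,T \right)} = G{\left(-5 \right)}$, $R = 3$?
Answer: $21294$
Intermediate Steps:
$G{\left(n \right)} = -3$ ($G{\left(n \right)} = 3 \left(-1\right) = -3$)
$h{\left(s,T \right)} = -3$
$Y{\left(O,W \right)} = -3$
$F{\left(k \right)} = 2 k^{2}$ ($F{\left(k \right)} = k 2 k = 2 k^{2}$)
$z{\left(C \right)} = - C + 2 C^{2}$ ($z{\left(C \right)} = 2 C^{2} - C = - C + 2 C^{2}$)
$\left(\left(Y{\left(5,-3 \right)} - 4\right)^{2} + z{\left(8 \right)}\right) 126 = \left(\left(-3 - 4\right)^{2} + 8 \left(-1 + 2 \cdot 8\right)\right) 126 = \left(\left(-7\right)^{2} + 8 \left(-1 + 16\right)\right) 126 = \left(49 + 8 \cdot 15\right) 126 = \left(49 + 120\right) 126 = 169 \cdot 126 = 21294$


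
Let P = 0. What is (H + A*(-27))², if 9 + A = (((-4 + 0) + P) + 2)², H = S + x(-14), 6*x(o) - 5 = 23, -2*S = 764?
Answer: 528529/9 ≈ 58725.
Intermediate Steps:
S = -382 (S = -½*764 = -382)
x(o) = 14/3 (x(o) = ⅚ + (⅙)*23 = ⅚ + 23/6 = 14/3)
H = -1132/3 (H = -382 + 14/3 = -1132/3 ≈ -377.33)
A = -5 (A = -9 + (((-4 + 0) + 0) + 2)² = -9 + ((-4 + 0) + 2)² = -9 + (-4 + 2)² = -9 + (-2)² = -9 + 4 = -5)
(H + A*(-27))² = (-1132/3 - 5*(-27))² = (-1132/3 + 135)² = (-727/3)² = 528529/9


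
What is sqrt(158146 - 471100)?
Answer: I*sqrt(312954) ≈ 559.42*I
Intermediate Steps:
sqrt(158146 - 471100) = sqrt(-312954) = I*sqrt(312954)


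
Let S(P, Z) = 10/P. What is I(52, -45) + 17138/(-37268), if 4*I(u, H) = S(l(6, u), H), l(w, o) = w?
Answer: -439/10164 ≈ -0.043192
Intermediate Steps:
I(u, H) = 5/12 (I(u, H) = (10/6)/4 = (10*(⅙))/4 = (¼)*(5/3) = 5/12)
I(52, -45) + 17138/(-37268) = 5/12 + 17138/(-37268) = 5/12 + 17138*(-1/37268) = 5/12 - 779/1694 = -439/10164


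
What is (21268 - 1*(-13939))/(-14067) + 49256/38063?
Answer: -647199889/535432221 ≈ -1.2087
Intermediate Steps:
(21268 - 1*(-13939))/(-14067) + 49256/38063 = (21268 + 13939)*(-1/14067) + 49256*(1/38063) = 35207*(-1/14067) + 49256/38063 = -35207/14067 + 49256/38063 = -647199889/535432221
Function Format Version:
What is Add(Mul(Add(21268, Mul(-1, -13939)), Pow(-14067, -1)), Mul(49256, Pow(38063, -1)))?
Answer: Rational(-647199889, 535432221) ≈ -1.2087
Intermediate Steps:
Add(Mul(Add(21268, Mul(-1, -13939)), Pow(-14067, -1)), Mul(49256, Pow(38063, -1))) = Add(Mul(Add(21268, 13939), Rational(-1, 14067)), Mul(49256, Rational(1, 38063))) = Add(Mul(35207, Rational(-1, 14067)), Rational(49256, 38063)) = Add(Rational(-35207, 14067), Rational(49256, 38063)) = Rational(-647199889, 535432221)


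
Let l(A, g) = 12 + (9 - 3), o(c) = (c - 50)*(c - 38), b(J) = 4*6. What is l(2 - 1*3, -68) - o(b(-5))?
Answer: -346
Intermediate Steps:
b(J) = 24
o(c) = (-50 + c)*(-38 + c)
l(A, g) = 18 (l(A, g) = 12 + 6 = 18)
l(2 - 1*3, -68) - o(b(-5)) = 18 - (1900 + 24**2 - 88*24) = 18 - (1900 + 576 - 2112) = 18 - 1*364 = 18 - 364 = -346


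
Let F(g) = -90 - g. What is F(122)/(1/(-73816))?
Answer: 15648992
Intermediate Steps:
F(122)/(1/(-73816)) = (-90 - 1*122)/(1/(-73816)) = (-90 - 122)/(-1/73816) = -212*(-73816) = 15648992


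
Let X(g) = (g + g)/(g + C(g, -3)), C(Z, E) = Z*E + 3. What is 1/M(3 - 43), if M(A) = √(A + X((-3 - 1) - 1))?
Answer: -I*√6890/530 ≈ -0.15662*I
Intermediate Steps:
C(Z, E) = 3 + E*Z (C(Z, E) = E*Z + 3 = 3 + E*Z)
X(g) = 2*g/(3 - 2*g) (X(g) = (g + g)/(g + (3 - 3*g)) = (2*g)/(3 - 2*g) = 2*g/(3 - 2*g))
M(A) = √(-10/13 + A) (M(A) = √(A - 2*((-3 - 1) - 1)/(-3 + 2*((-3 - 1) - 1))) = √(A - 2*(-4 - 1)/(-3 + 2*(-4 - 1))) = √(A - 2*(-5)/(-3 + 2*(-5))) = √(A - 2*(-5)/(-3 - 10)) = √(A - 2*(-5)/(-13)) = √(A - 2*(-5)*(-1/13)) = √(A - 10/13) = √(-10/13 + A))
1/M(3 - 43) = 1/(√(-130 + 169*(3 - 43))/13) = 1/(√(-130 + 169*(-40))/13) = 1/(√(-130 - 6760)/13) = 1/(√(-6890)/13) = 1/((I*√6890)/13) = 1/(I*√6890/13) = -I*√6890/530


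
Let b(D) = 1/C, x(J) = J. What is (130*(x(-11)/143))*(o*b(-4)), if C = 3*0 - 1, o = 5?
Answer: 50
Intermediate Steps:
C = -1 (C = 0 - 1 = -1)
b(D) = -1 (b(D) = 1/(-1) = -1)
(130*(x(-11)/143))*(o*b(-4)) = (130*(-11/143))*(5*(-1)) = (130*(-11*1/143))*(-5) = (130*(-1/13))*(-5) = -10*(-5) = 50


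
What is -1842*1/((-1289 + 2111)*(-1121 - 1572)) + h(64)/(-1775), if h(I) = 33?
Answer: -11630128/654870275 ≈ -0.017759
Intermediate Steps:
-1842*1/((-1289 + 2111)*(-1121 - 1572)) + h(64)/(-1775) = -1842*1/((-1289 + 2111)*(-1121 - 1572)) + 33/(-1775) = -1842/((-2693*822)) + 33*(-1/1775) = -1842/(-2213646) - 33/1775 = -1842*(-1/2213646) - 33/1775 = 307/368941 - 33/1775 = -11630128/654870275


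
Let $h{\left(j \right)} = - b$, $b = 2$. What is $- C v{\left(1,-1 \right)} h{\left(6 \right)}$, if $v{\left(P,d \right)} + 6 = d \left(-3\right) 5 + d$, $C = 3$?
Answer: $48$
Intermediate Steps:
$h{\left(j \right)} = -2$ ($h{\left(j \right)} = \left(-1\right) 2 = -2$)
$v{\left(P,d \right)} = -6 - 14 d$ ($v{\left(P,d \right)} = -6 + \left(d \left(-3\right) 5 + d\right) = -6 + \left(- 3 d 5 + d\right) = -6 + \left(- 15 d + d\right) = -6 - 14 d$)
$- C v{\left(1,-1 \right)} h{\left(6 \right)} = \left(-1\right) 3 \left(-6 - -14\right) \left(-2\right) = - 3 \left(-6 + 14\right) \left(-2\right) = \left(-3\right) 8 \left(-2\right) = \left(-24\right) \left(-2\right) = 48$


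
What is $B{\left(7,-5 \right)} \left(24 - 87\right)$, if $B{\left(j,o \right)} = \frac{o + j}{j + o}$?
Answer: $-63$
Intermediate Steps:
$B{\left(j,o \right)} = 1$ ($B{\left(j,o \right)} = \frac{j + o}{j + o} = 1$)
$B{\left(7,-5 \right)} \left(24 - 87\right) = 1 \left(24 - 87\right) = 1 \left(-63\right) = -63$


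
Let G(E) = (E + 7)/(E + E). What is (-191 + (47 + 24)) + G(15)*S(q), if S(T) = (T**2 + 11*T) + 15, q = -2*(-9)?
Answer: 1369/5 ≈ 273.80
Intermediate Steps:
G(E) = (7 + E)/(2*E) (G(E) = (7 + E)/((2*E)) = (7 + E)*(1/(2*E)) = (7 + E)/(2*E))
q = 18
S(T) = 15 + T**2 + 11*T
(-191 + (47 + 24)) + G(15)*S(q) = (-191 + (47 + 24)) + ((1/2)*(7 + 15)/15)*(15 + 18**2 + 11*18) = (-191 + 71) + ((1/2)*(1/15)*22)*(15 + 324 + 198) = -120 + (11/15)*537 = -120 + 1969/5 = 1369/5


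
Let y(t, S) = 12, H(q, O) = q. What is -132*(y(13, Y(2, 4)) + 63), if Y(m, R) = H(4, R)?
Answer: -9900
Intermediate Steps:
Y(m, R) = 4
-132*(y(13, Y(2, 4)) + 63) = -132*(12 + 63) = -132*75 = -9900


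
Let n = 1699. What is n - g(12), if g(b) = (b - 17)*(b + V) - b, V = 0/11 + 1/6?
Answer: 10631/6 ≈ 1771.8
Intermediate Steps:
V = 1/6 (V = 0*(1/11) + 1*(1/6) = 0 + 1/6 = 1/6 ≈ 0.16667)
g(b) = -b + (-17 + b)*(1/6 + b) (g(b) = (b - 17)*(b + 1/6) - b = (-17 + b)*(1/6 + b) - b = -b + (-17 + b)*(1/6 + b))
n - g(12) = 1699 - (-17/6 + 12**2 - 107/6*12) = 1699 - (-17/6 + 144 - 214) = 1699 - 1*(-437/6) = 1699 + 437/6 = 10631/6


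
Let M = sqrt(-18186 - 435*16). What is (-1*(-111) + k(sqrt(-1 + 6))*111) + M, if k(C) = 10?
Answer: 1221 + 3*I*sqrt(2794) ≈ 1221.0 + 158.57*I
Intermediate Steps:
M = 3*I*sqrt(2794) (M = sqrt(-18186 - 6960) = sqrt(-25146) = 3*I*sqrt(2794) ≈ 158.57*I)
(-1*(-111) + k(sqrt(-1 + 6))*111) + M = (-1*(-111) + 10*111) + 3*I*sqrt(2794) = (111 + 1110) + 3*I*sqrt(2794) = 1221 + 3*I*sqrt(2794)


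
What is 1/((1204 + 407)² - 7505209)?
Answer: -1/4909888 ≈ -2.0367e-7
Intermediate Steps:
1/((1204 + 407)² - 7505209) = 1/(1611² - 7505209) = 1/(2595321 - 7505209) = 1/(-4909888) = -1/4909888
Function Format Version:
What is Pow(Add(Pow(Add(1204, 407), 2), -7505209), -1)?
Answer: Rational(-1, 4909888) ≈ -2.0367e-7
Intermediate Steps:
Pow(Add(Pow(Add(1204, 407), 2), -7505209), -1) = Pow(Add(Pow(1611, 2), -7505209), -1) = Pow(Add(2595321, -7505209), -1) = Pow(-4909888, -1) = Rational(-1, 4909888)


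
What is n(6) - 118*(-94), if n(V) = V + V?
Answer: 11104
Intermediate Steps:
n(V) = 2*V
n(6) - 118*(-94) = 2*6 - 118*(-94) = 12 + 11092 = 11104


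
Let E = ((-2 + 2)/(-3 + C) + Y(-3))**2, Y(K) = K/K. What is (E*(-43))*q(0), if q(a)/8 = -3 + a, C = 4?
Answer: 1032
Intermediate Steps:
q(a) = -24 + 8*a (q(a) = 8*(-3 + a) = -24 + 8*a)
Y(K) = 1
E = 1 (E = ((-2 + 2)/(-3 + 4) + 1)**2 = (0/1 + 1)**2 = (0*1 + 1)**2 = (0 + 1)**2 = 1**2 = 1)
(E*(-43))*q(0) = (1*(-43))*(-24 + 8*0) = -43*(-24 + 0) = -43*(-24) = 1032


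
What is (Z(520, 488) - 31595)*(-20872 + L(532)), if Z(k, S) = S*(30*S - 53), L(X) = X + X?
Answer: -140376542688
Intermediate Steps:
L(X) = 2*X
Z(k, S) = S*(-53 + 30*S)
(Z(520, 488) - 31595)*(-20872 + L(532)) = (488*(-53 + 30*488) - 31595)*(-20872 + 2*532) = (488*(-53 + 14640) - 31595)*(-20872 + 1064) = (488*14587 - 31595)*(-19808) = (7118456 - 31595)*(-19808) = 7086861*(-19808) = -140376542688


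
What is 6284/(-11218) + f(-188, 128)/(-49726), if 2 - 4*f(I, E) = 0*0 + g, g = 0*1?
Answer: -312483793/557826268 ≈ -0.56018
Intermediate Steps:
g = 0
f(I, E) = 1/2 (f(I, E) = 1/2 - (0*0 + 0)/4 = 1/2 - (0 + 0)/4 = 1/2 - 1/4*0 = 1/2 + 0 = 1/2)
6284/(-11218) + f(-188, 128)/(-49726) = 6284/(-11218) + (1/2)/(-49726) = 6284*(-1/11218) + (1/2)*(-1/49726) = -3142/5609 - 1/99452 = -312483793/557826268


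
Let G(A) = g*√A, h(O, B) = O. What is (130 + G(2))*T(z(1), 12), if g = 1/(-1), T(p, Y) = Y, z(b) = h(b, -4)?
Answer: 1560 - 12*√2 ≈ 1543.0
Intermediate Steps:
z(b) = b
g = -1 (g = 1*(-1) = -1)
G(A) = -√A
(130 + G(2))*T(z(1), 12) = (130 - √2)*12 = 1560 - 12*√2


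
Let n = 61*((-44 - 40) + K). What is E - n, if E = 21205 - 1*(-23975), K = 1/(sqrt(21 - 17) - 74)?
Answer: 3621949/72 ≈ 50305.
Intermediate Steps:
K = -1/72 (K = 1/(sqrt(4) - 74) = 1/(2 - 74) = 1/(-72) = -1/72 ≈ -0.013889)
n = -368989/72 (n = 61*((-44 - 40) - 1/72) = 61*(-84 - 1/72) = 61*(-6049/72) = -368989/72 ≈ -5124.8)
E = 45180 (E = 21205 + 23975 = 45180)
E - n = 45180 - 1*(-368989/72) = 45180 + 368989/72 = 3621949/72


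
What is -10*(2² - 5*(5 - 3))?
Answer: 60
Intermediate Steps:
-10*(2² - 5*(5 - 3)) = -10*(4 - 5*2) = -10*(4 - 10) = -10*(-6) = 60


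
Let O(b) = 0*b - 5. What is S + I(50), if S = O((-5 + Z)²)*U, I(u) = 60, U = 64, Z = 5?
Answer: -260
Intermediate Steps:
O(b) = -5 (O(b) = 0 - 5 = -5)
S = -320 (S = -5*64 = -320)
S + I(50) = -320 + 60 = -260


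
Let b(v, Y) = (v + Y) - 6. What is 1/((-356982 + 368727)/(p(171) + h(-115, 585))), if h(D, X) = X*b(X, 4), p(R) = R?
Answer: 12638/435 ≈ 29.053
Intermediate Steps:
b(v, Y) = -6 + Y + v (b(v, Y) = (Y + v) - 6 = -6 + Y + v)
h(D, X) = X*(-2 + X) (h(D, X) = X*(-6 + 4 + X) = X*(-2 + X))
1/((-356982 + 368727)/(p(171) + h(-115, 585))) = 1/((-356982 + 368727)/(171 + 585*(-2 + 585))) = 1/(11745/(171 + 585*583)) = 1/(11745/(171 + 341055)) = 1/(11745/341226) = 1/(11745*(1/341226)) = 1/(435/12638) = 12638/435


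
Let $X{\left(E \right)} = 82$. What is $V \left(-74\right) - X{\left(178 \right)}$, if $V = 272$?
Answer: $-20210$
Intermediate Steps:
$V \left(-74\right) - X{\left(178 \right)} = 272 \left(-74\right) - 82 = -20128 - 82 = -20210$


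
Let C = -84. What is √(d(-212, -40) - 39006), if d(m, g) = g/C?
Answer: 2*I*√4300359/21 ≈ 197.5*I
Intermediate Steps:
d(m, g) = -g/84 (d(m, g) = g/(-84) = g*(-1/84) = -g/84)
√(d(-212, -40) - 39006) = √(-1/84*(-40) - 39006) = √(10/21 - 39006) = √(-819116/21) = 2*I*√4300359/21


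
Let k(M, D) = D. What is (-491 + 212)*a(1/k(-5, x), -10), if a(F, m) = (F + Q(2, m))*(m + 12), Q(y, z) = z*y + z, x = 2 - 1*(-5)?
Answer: 116622/7 ≈ 16660.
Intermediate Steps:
x = 7 (x = 2 + 5 = 7)
Q(y, z) = z + y*z (Q(y, z) = y*z + z = z + y*z)
a(F, m) = (12 + m)*(F + 3*m) (a(F, m) = (F + m*(1 + 2))*(m + 12) = (F + m*3)*(12 + m) = (F + 3*m)*(12 + m) = (12 + m)*(F + 3*m))
(-491 + 212)*a(1/k(-5, x), -10) = (-491 + 212)*(3*(-10)² + 12/7 + 36*(-10) - 10/7) = -279*(3*100 + 12*(⅐) - 360 + (⅐)*(-10)) = -279*(300 + 12/7 - 360 - 10/7) = -279*(-418/7) = 116622/7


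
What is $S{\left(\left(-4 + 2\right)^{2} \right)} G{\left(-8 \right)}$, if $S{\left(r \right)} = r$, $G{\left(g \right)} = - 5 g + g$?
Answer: $128$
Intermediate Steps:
$G{\left(g \right)} = - 4 g$
$S{\left(\left(-4 + 2\right)^{2} \right)} G{\left(-8 \right)} = \left(-4 + 2\right)^{2} \left(\left(-4\right) \left(-8\right)\right) = \left(-2\right)^{2} \cdot 32 = 4 \cdot 32 = 128$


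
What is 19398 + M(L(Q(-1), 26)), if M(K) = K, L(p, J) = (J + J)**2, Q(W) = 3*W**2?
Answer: 22102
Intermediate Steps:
L(p, J) = 4*J**2 (L(p, J) = (2*J)**2 = 4*J**2)
19398 + M(L(Q(-1), 26)) = 19398 + 4*26**2 = 19398 + 4*676 = 19398 + 2704 = 22102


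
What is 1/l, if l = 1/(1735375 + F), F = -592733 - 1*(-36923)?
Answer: 1179565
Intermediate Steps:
F = -555810 (F = -592733 + 36923 = -555810)
l = 1/1179565 (l = 1/(1735375 - 555810) = 1/1179565 ≈ 8.4777e-7)
1/l = 1/(1/1179565) = 1179565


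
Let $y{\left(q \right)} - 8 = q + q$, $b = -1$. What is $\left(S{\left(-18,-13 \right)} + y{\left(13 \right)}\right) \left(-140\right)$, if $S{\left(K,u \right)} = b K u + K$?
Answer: $30520$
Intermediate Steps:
$S{\left(K,u \right)} = K - K u$ ($S{\left(K,u \right)} = - K u + K = K - K u$)
$y{\left(q \right)} = 8 + 2 q$ ($y{\left(q \right)} = 8 + \left(q + q\right) = 8 + 2 q$)
$\left(S{\left(-18,-13 \right)} + y{\left(13 \right)}\right) \left(-140\right) = \left(- 18 \left(1 - -13\right) + \left(8 + 2 \cdot 13\right)\right) \left(-140\right) = \left(- 18 \left(1 + 13\right) + \left(8 + 26\right)\right) \left(-140\right) = \left(\left(-18\right) 14 + 34\right) \left(-140\right) = \left(-252 + 34\right) \left(-140\right) = \left(-218\right) \left(-140\right) = 30520$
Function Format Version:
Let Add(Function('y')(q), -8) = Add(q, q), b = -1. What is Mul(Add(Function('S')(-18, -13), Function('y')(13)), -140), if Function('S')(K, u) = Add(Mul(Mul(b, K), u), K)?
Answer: 30520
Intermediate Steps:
Function('S')(K, u) = Add(K, Mul(-1, K, u)) (Function('S')(K, u) = Add(Mul(Mul(-1, K), u), K) = Add(Mul(-1, K, u), K) = Add(K, Mul(-1, K, u)))
Function('y')(q) = Add(8, Mul(2, q)) (Function('y')(q) = Add(8, Add(q, q)) = Add(8, Mul(2, q)))
Mul(Add(Function('S')(-18, -13), Function('y')(13)), -140) = Mul(Add(Mul(-18, Add(1, Mul(-1, -13))), Add(8, Mul(2, 13))), -140) = Mul(Add(Mul(-18, Add(1, 13)), Add(8, 26)), -140) = Mul(Add(Mul(-18, 14), 34), -140) = Mul(Add(-252, 34), -140) = Mul(-218, -140) = 30520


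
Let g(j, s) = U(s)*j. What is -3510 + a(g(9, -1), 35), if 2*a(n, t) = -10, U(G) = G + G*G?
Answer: -3515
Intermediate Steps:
U(G) = G + G²
g(j, s) = j*s*(1 + s) (g(j, s) = (s*(1 + s))*j = j*s*(1 + s))
a(n, t) = -5 (a(n, t) = (½)*(-10) = -5)
-3510 + a(g(9, -1), 35) = -3510 - 5 = -3515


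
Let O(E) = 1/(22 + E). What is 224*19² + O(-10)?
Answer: 970369/12 ≈ 80864.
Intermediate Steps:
224*19² + O(-10) = 224*19² + 1/(22 - 10) = 224*361 + 1/12 = 80864 + 1/12 = 970369/12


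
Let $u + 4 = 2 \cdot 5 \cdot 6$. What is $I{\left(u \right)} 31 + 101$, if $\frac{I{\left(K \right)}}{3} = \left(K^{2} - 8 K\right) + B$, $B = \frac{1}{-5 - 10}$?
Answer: $\frac{1250394}{5} \approx 2.5008 \cdot 10^{5}$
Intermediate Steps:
$B = - \frac{1}{15}$ ($B = \frac{1}{-15} = - \frac{1}{15} \approx -0.066667$)
$u = 56$ ($u = -4 + 2 \cdot 5 \cdot 6 = -4 + 10 \cdot 6 = -4 + 60 = 56$)
$I{\left(K \right)} = - \frac{1}{5} - 24 K + 3 K^{2}$ ($I{\left(K \right)} = 3 \left(\left(K^{2} - 8 K\right) - \frac{1}{15}\right) = 3 \left(- \frac{1}{15} + K^{2} - 8 K\right) = - \frac{1}{5} - 24 K + 3 K^{2}$)
$I{\left(u \right)} 31 + 101 = \left(- \frac{1}{5} - 1344 + 3 \cdot 56^{2}\right) 31 + 101 = \left(- \frac{1}{5} - 1344 + 3 \cdot 3136\right) 31 + 101 = \left(- \frac{1}{5} - 1344 + 9408\right) 31 + 101 = \frac{40319}{5} \cdot 31 + 101 = \frac{1249889}{5} + 101 = \frac{1250394}{5}$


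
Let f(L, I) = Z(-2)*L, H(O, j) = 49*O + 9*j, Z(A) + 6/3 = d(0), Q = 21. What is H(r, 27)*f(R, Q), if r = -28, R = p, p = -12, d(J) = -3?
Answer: -67740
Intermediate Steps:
R = -12
Z(A) = -5 (Z(A) = -2 - 3 = -5)
H(O, j) = 9*j + 49*O
f(L, I) = -5*L
H(r, 27)*f(R, Q) = (9*27 + 49*(-28))*(-5*(-12)) = (243 - 1372)*60 = -1129*60 = -67740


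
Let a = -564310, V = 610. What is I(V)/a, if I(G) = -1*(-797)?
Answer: -797/564310 ≈ -0.0014123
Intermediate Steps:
I(G) = 797
I(V)/a = 797/(-564310) = 797*(-1/564310) = -797/564310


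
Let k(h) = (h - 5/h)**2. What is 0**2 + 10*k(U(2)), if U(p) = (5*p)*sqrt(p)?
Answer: 7605/4 ≈ 1901.3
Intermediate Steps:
U(p) = 5*p**(3/2)
0**2 + 10*k(U(2)) = 0**2 + 10*((-5 + (5*2**(3/2))**2)**2/(5*2**(3/2))**2) = 0 + 10*((-5 + (5*(2*sqrt(2)))**2)**2/(5*(2*sqrt(2)))**2) = 0 + 10*((-5 + (10*sqrt(2))**2)**2/(10*sqrt(2))**2) = 0 + 10*((-5 + 200)**2/200) = 0 + 10*((1/200)*195**2) = 0 + 10*((1/200)*38025) = 0 + 10*(1521/8) = 0 + 7605/4 = 7605/4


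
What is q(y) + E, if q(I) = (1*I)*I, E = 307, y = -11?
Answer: 428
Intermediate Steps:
q(I) = I**2 (q(I) = I*I = I**2)
q(y) + E = (-11)**2 + 307 = 121 + 307 = 428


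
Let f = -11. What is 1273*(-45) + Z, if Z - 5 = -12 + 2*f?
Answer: -57314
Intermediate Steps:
Z = -29 (Z = 5 + (-12 + 2*(-11)) = 5 + (-12 - 22) = 5 - 34 = -29)
1273*(-45) + Z = 1273*(-45) - 29 = -57285 - 29 = -57314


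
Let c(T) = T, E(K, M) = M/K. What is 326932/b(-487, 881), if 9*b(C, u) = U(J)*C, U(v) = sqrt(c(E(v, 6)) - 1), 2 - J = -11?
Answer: 2942388*I*sqrt(91)/3409 ≈ 8233.7*I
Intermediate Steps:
J = 13 (J = 2 - 1*(-11) = 2 + 11 = 13)
U(v) = sqrt(-1 + 6/v) (U(v) = sqrt(6/v - 1) = sqrt(-1 + 6/v))
b(C, u) = I*C*sqrt(91)/117 (b(C, u) = (sqrt((6 - 1*13)/13)*C)/9 = (sqrt((6 - 13)/13)*C)/9 = (sqrt((1/13)*(-7))*C)/9 = (sqrt(-7/13)*C)/9 = ((I*sqrt(91)/13)*C)/9 = (I*C*sqrt(91)/13)/9 = I*C*sqrt(91)/117)
326932/b(-487, 881) = 326932/(((1/117)*I*(-487)*sqrt(91))) = 326932/((-487*I*sqrt(91)/117)) = 326932*(9*I*sqrt(91)/3409) = 2942388*I*sqrt(91)/3409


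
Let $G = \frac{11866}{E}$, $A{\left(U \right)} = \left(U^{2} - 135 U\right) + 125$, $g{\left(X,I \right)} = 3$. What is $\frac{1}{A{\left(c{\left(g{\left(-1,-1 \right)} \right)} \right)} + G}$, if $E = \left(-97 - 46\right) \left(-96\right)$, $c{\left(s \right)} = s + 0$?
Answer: $- \frac{6864}{1854211} \approx -0.0037018$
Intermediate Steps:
$c{\left(s \right)} = s$
$A{\left(U \right)} = 125 + U^{2} - 135 U$
$E = 13728$ ($E = \left(-143\right) \left(-96\right) = 13728$)
$G = \frac{5933}{6864}$ ($G = \frac{11866}{13728} = 11866 \cdot \frac{1}{13728} = \frac{5933}{6864} \approx 0.86436$)
$\frac{1}{A{\left(c{\left(g{\left(-1,-1 \right)} \right)} \right)} + G} = \frac{1}{\left(125 + 3^{2} - 405\right) + \frac{5933}{6864}} = \frac{1}{\left(125 + 9 - 405\right) + \frac{5933}{6864}} = \frac{1}{-271 + \frac{5933}{6864}} = \frac{1}{- \frac{1854211}{6864}} = - \frac{6864}{1854211}$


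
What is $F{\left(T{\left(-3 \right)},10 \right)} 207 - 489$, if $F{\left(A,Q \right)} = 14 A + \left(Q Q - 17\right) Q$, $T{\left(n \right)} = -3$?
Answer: $162627$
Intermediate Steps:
$F{\left(A,Q \right)} = 14 A + Q \left(-17 + Q^{2}\right)$ ($F{\left(A,Q \right)} = 14 A + \left(Q^{2} - 17\right) Q = 14 A + \left(-17 + Q^{2}\right) Q = 14 A + Q \left(-17 + Q^{2}\right)$)
$F{\left(T{\left(-3 \right)},10 \right)} 207 - 489 = \left(10^{3} - 170 + 14 \left(-3\right)\right) 207 - 489 = \left(1000 - 170 - 42\right) 207 - 489 = 788 \cdot 207 - 489 = 163116 - 489 = 162627$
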